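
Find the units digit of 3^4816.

1

Powers of 3 mod 10 repeat with period 4: 3, 9, 7, 1.
4816 leaves remainder 0 on division by 4, so 3^4816 ends in 1.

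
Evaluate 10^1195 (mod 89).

49

Successive squares of 10 mod 89: 10^1≡10, 10^2≡11, 10^4≡32, 10^8≡45, 10^16≡67, 10^32≡39, 10^64≡8, 10^128≡64, 10^256≡2, 10^512≡4, 10^1024≡16.
1195 = 1 + 2 + 8 + 32 + 128 + 1024, so 10^1195 ≡ 10·11·45·39·64·16 ≡ 49 (mod 89).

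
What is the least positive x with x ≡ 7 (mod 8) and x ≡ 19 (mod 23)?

Since 23·7 ≡ 1 (mod 8), take x = 19 + 23·((7−19)·7 mod 8) = 19 + 23·4 = 111.
Check: 111 mod 8 = 7, 111 mod 23 = 19.

111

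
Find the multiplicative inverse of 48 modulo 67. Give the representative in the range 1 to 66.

67 = 1·48 + 19
48 = 2·19 + 10
19 = 1·10 + 9
10 = 1·9 + 1
9 = 9·1 + 0
Back-substituting gives 48·7 ≡ 1 (mod 67).

7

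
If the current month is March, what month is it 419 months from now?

February

Dividing 419 by 12 gives quotient 34 and remainder 11.
March + 11 months → February.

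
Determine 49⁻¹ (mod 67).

49·26 = 1274 = 19·67 + 1, so 49⁻¹ ≡ 26 (mod 67).

26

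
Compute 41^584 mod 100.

By repeated squaring mod 100: 41^1≡41, 41^2≡81, 41^4≡61, 41^8≡21, 41^16≡41, 41^32≡81, 41^64≡61, 41^128≡21, 41^256≡41, 41^512≡81.
Since 584 = 8 + 64 + 512 in binary, 41^584 ≡ 21·61·81 ≡ 61 (mod 100).

61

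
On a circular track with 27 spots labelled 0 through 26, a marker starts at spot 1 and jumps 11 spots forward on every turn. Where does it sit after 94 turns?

94·11 = 1034.
Dividing 1034 by 27 gives quotient 38 and remainder 8.
(1 + 8) mod 27 = 9.

9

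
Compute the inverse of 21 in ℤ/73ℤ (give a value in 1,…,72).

73 = 3·21 + 10
21 = 2·10 + 1
10 = 10·1 + 0
Back-substituting gives 21·7 ≡ 1 (mod 73).

7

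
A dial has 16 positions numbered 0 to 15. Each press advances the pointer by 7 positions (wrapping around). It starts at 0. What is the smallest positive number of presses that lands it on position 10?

The inverse of 7 mod 16 is 7 (since 7·7 = 49 ≡ 1).
So x ≡ 7·10 = 70 ≡ 6 (mod 16).

6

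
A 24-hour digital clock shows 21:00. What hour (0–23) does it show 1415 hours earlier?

22

1415 mod 24 = 23 (since 58·24 = 1392).
(21 − 23) mod 24 = 22.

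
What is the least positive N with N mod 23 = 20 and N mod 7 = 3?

x ≡ 3 (mod 7) gives x ∈ {3, 10, 17, 24, 31, 38, 45, 52, …}.
The first of these with x mod 23 = 20 is 66.

66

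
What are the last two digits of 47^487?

63

By repeated squaring mod 100: 47^1≡47, 47^2≡9, 47^4≡81, 47^8≡61, 47^16≡21, 47^32≡41, 47^64≡81, 47^128≡61, 47^256≡21.
Since 487 = 1 + 2 + 4 + 32 + 64 + 128 + 256 in binary, 47^487 ≡ 47·9·81·41·81·61·21 ≡ 63 (mod 100).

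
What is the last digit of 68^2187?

Last digits of 8^n: 8, 4, 2, 6 (period 4).
2187 mod 4 = 3, so the last digit matches 8^3 = 2.

2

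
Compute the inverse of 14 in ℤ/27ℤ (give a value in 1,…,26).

2

14·2 = 28 = 1·27 + 1, so 14⁻¹ ≡ 2 (mod 27).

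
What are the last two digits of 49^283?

49

Successive squares of 49 mod 100: 49^1≡49, 49^2≡1, 49^4≡1, 49^8≡1, 49^16≡1, 49^32≡1, 49^64≡1, 49^128≡1, 49^256≡1.
Since 283 = 1 + 2 + 8 + 16 + 256 in binary, 49^283 ≡ 49·1·1·1·1 ≡ 49 (mod 100).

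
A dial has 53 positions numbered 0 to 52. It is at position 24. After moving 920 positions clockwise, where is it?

Dividing 920 by 53 gives quotient 17 and remainder 19.
(24 + 19) mod 53 = 43.

43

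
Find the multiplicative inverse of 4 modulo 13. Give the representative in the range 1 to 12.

10

4·10 = 40 = 3·13 + 1, so 4⁻¹ ≡ 10 (mod 13).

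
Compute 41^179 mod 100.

61

Successive squares of 41 mod 100: 41^1≡41, 41^2≡81, 41^4≡61, 41^8≡21, 41^16≡41, 41^32≡81, 41^64≡61, 41^128≡21.
179 = 1 + 2 + 16 + 32 + 128, so 41^179 ≡ 41·81·41·81·21 ≡ 61 (mod 100).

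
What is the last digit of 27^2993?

The units digit of 27^n cycles with period 4: 7, 9, 3, 1, …
2993 leaves remainder 1 on division by 4, so 27^2993 ends in 7.

7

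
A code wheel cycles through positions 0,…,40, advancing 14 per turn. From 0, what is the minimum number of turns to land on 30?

The inverse of 14 mod 41 is 3 (since 14·3 = 42 ≡ 1).
So x ≡ 3·30 = 90 ≡ 8 (mod 41).

8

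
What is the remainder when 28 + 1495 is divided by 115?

28

1495 − 13·115 = 0, so 1495 ≡ 0 (mod 115).
(28 + 0) mod 115 = 28.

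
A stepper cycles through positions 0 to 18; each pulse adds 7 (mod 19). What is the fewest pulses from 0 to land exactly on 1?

11

19 = 2·7 + 5
7 = 1·5 + 2
5 = 2·2 + 1
2 = 2·1 + 0
Back-substituting gives 7·11 ≡ 1 (mod 19).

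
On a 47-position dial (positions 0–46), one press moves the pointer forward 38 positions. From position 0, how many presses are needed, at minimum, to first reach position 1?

38·26 = 988 = 21·47 + 1, so 38⁻¹ ≡ 26 (mod 47).

26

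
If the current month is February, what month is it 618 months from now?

618 − 51·12 = 6, so 618 ≡ 6 (mod 12).
February + 6 months → August.

August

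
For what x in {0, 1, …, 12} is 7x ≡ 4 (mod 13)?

The inverse of 7 mod 13 is 2 (since 7·2 = 14 ≡ 1).
Multiplying both sides by 2: x ≡ 2·4 = 8 ≡ 8 (mod 13).
Check: 7·8 = 56 = 4·13 + 4.

8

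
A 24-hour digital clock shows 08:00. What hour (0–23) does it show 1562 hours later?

1562 − 65·24 = 2, so 1562 ≡ 2 (mod 24).
(8 + 2) mod 24 = 10.

10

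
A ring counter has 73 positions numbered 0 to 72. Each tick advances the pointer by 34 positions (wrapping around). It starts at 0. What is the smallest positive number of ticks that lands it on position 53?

34⁻¹ ≡ 58 (mod 73) because 34·58 = 1972 = 27·73 + 1.
So x ≡ 58·53 = 3074 ≡ 8 (mod 73).
Check: 34·8 = 272 = 3·73 + 53.

8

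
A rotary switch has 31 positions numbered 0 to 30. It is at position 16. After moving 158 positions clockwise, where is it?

19

158 = 5·31 + 3, so 158 mod 31 = 3.
(16 + 3) mod 31 = 19.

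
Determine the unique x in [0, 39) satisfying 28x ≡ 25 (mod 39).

19

28⁻¹ ≡ 7 (mod 39) because 28·7 = 196 = 5·39 + 1.
So x ≡ 7·25 = 175 ≡ 19 (mod 39).
Check: 28·19 = 532 = 13·39 + 25.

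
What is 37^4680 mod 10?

1

The units digit of 37^n cycles with period 4: 7, 9, 3, 1, …
4680 leaves remainder 0 on division by 4, so 37^4680 ends in 1.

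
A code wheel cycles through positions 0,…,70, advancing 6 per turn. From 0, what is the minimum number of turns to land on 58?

6⁻¹ ≡ 12 (mod 71) because 6·12 = 72 = 1·71 + 1.
Multiplying both sides by 12: x ≡ 12·58 = 696 ≡ 57 (mod 71).

57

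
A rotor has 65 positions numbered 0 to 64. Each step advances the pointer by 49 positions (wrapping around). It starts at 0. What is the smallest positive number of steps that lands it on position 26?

49⁻¹ ≡ 4 (mod 65) because 49·4 = 196 = 3·65 + 1.
So x ≡ 4·26 = 104 ≡ 39 (mod 65).

39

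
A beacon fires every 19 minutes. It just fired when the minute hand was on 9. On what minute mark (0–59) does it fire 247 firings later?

247·19 = 4693.
Dividing 4693 by 60 gives quotient 78 and remainder 13.
(9 + 13) mod 60 = 22.

22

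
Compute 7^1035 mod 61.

Successive squares of 7 mod 61: 7^1≡7, 7^2≡49, 7^4≡22, 7^8≡57, 7^16≡16, 7^32≡12, 7^64≡22, 7^128≡57, 7^256≡16, 7^512≡12, 7^1024≡22.
1035 = 1 + 2 + 8 + 1024, so 7^1035 ≡ 7·49·57·22 ≡ 11 (mod 61).

11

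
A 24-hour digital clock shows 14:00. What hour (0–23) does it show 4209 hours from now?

4209 = 175·24 + 9, so 4209 mod 24 = 9.
(14 + 9) mod 24 = 23.

23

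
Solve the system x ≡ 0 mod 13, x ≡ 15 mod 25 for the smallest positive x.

Since 25·12 ≡ 1 (mod 13), take x = 15 + 25·((0−15)·12 mod 13) = 15 + 25·2 = 65.
Check: 65 mod 13 = 0, 65 mod 25 = 15.

65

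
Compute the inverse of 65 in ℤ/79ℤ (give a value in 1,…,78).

62

79 = 1·65 + 14
65 = 4·14 + 9
14 = 1·9 + 5
9 = 1·5 + 4
5 = 1·4 + 1
4 = 4·1 + 0
Back-substituting gives 65·62 ≡ 1 (mod 79).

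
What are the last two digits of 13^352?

Successive squares of 13 mod 100: 13^1≡13, 13^2≡69, 13^4≡61, 13^8≡21, 13^16≡41, 13^32≡81, 13^64≡61, 13^128≡21, 13^256≡41.
Since 352 = 32 + 64 + 256 in binary, 13^352 ≡ 81·61·41 ≡ 81 (mod 100).

81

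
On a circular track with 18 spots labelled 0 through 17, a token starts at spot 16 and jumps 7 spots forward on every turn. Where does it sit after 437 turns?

437·7 = 3059.
Dividing 3059 by 18 gives quotient 169 and remainder 17.
(16 + 17) mod 18 = 15.

15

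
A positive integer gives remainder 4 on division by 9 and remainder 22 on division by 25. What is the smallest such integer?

x ≡ 4 (mod 9) gives x ∈ {4, 13, 22}.
The first of these with x mod 25 = 22 is 22.

22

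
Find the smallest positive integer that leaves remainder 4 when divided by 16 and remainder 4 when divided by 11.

4

x ≡ 4 (mod 11) gives x ∈ {4}.
The first of these with x mod 16 = 4 is 4.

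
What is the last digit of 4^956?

6

Last digits of 4^n: 4, 6 (period 2).
956 mod 2 = 0, so the last digit matches 4^2 = 6.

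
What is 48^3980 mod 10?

6

The units digit of 48^n cycles with period 4: 8, 4, 2, 6, …
3980 mod 4 = 0, so the last digit matches 8^4 = 6.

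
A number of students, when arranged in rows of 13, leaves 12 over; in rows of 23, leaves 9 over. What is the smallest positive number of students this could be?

x ≡ 12 (mod 13) gives x ∈ {12, 25, 38, 51, 64, 77, 90, 103, …}.
The first of these with x mod 23 = 9 is 285.

285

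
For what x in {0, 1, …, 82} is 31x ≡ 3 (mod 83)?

59

The inverse of 31 mod 83 is 75 (since 31·75 = 2325 ≡ 1).
Multiplying both sides by 75: x ≡ 75·3 = 225 ≡ 59 (mod 83).
Check: 31·59 = 1829 = 22·83 + 3.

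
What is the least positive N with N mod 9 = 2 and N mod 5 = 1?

x ≡ 1 (mod 5) gives x ∈ {1, 6, 11}.
The first of these with x mod 9 = 2 is 11.

11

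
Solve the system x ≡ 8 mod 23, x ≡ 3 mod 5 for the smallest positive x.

8

x ≡ 3 (mod 5) gives x ∈ {3, 8}.
The first of these with x mod 23 = 8 is 8.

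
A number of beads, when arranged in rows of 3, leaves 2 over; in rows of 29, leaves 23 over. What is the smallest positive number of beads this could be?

23

Since 29·2 ≡ 1 (mod 3), take x = 23 + 29·((2−23)·2 mod 3) = 23 + 29·0 = 23.
Check: 23 mod 3 = 2, 23 mod 29 = 23.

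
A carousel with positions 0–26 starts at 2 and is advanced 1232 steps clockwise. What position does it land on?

19

1232 = 45·27 + 17, so 1232 mod 27 = 17.
(2 + 17) mod 27 = 19.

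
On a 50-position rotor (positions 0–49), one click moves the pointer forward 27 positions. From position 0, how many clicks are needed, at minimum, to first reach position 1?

13

27·13 = 351 = 7·50 + 1, so 27⁻¹ ≡ 13 (mod 50).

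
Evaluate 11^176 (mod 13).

9

Square-and-reduce mod 13: 11^1≡11, 11^2≡4, 11^4≡3, 11^8≡9, 11^16≡3, 11^32≡9, 11^64≡3, 11^128≡9.
176 = 16 + 32 + 128, so 11^176 ≡ 3·9·9 ≡ 9 (mod 13).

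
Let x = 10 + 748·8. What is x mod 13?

1

748·8 = 5984.
5984 mod 13 = 4 (since 460·13 = 5980).
(10 + 4) mod 13 = 1.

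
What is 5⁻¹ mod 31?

25

31 = 6·5 + 1
5 = 5·1 + 0
Back-substituting gives 5·25 ≡ 1 (mod 31).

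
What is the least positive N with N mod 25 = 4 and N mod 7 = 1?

29

Since 7·18 ≡ 1 (mod 25), take x = 1 + 7·((4−1)·18 mod 25) = 1 + 7·4 = 29.
Check: 29 mod 25 = 4, 29 mod 7 = 1.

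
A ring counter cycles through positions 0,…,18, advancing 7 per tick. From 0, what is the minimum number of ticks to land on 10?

7⁻¹ ≡ 11 (mod 19) because 7·11 = 77 = 4·19 + 1.
So x ≡ 11·10 = 110 ≡ 15 (mod 19).

15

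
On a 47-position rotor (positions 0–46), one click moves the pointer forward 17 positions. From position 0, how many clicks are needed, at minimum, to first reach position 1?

36

17·36 = 612 = 13·47 + 1, so 17⁻¹ ≡ 36 (mod 47).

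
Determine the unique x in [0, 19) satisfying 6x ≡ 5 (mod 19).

The inverse of 6 mod 19 is 16 (since 6·16 = 96 ≡ 1).
So x ≡ 16·5 = 80 ≡ 4 (mod 19).

4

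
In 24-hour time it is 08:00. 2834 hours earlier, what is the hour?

2834 − 118·24 = 2, so 2834 ≡ 2 (mod 24).
(8 − 2) mod 24 = 6.

6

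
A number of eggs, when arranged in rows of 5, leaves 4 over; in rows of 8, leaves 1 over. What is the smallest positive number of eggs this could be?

9

x ≡ 4 (mod 5) gives x ∈ {4, 9}.
The first of these with x mod 8 = 1 is 9.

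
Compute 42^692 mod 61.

Square-and-reduce mod 61: 42^1≡42, 42^2≡56, 42^4≡25, 42^8≡15, 42^16≡42, 42^32≡56, 42^64≡25, 42^128≡15, 42^256≡42, 42^512≡56.
Since 692 = 4 + 16 + 32 + 128 + 512 in binary, 42^692 ≡ 25·42·56·15·56 ≡ 56 (mod 61).

56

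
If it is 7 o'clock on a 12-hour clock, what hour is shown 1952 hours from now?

3

1952 − 162·12 = 8, so 1952 ≡ 8 (mod 12).
7 + 8 → 3 on a 12-hour dial.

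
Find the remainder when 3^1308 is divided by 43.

41

Square-and-reduce mod 43: 3^1≡3, 3^2≡9, 3^4≡38, 3^8≡25, 3^16≡23, 3^32≡13, 3^64≡40, 3^128≡9, 3^256≡38, 3^512≡25, 3^1024≡23.
Since 1308 = 4 + 8 + 16 + 256 + 1024 in binary, 3^1308 ≡ 38·25·23·38·23 ≡ 41 (mod 43).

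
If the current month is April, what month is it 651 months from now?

651 − 54·12 = 3, so 651 ≡ 3 (mod 12).
April + 3 months → July.

July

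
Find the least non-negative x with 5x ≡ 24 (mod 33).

18

The inverse of 5 mod 33 is 20 (since 5·20 = 100 ≡ 1).
So x ≡ 20·24 = 480 ≡ 18 (mod 33).
Check: 5·18 = 90 = 2·33 + 24.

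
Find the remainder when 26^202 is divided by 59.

By repeated squaring mod 59: 26^1≡26, 26^2≡27, 26^4≡21, 26^8≡28, 26^16≡17, 26^32≡53, 26^64≡36, 26^128≡57.
202 = 2 + 8 + 64 + 128, so 26^202 ≡ 27·28·36·57 ≡ 25 (mod 59).

25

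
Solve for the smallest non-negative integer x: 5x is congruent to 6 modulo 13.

5⁻¹ ≡ 8 (mod 13) because 5·8 = 40 = 3·13 + 1.
So x ≡ 8·6 = 48 ≡ 9 (mod 13).

9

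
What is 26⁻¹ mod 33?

26·14 = 364 = 11·33 + 1, so 26⁻¹ ≡ 14 (mod 33).

14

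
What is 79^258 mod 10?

1

The units digit of 79^n cycles with period 2: 9, 1, …
258 leaves remainder 0 on division by 2, so 79^258 ends in 1.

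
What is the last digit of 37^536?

Last digits of 7^n: 7, 9, 3, 1 (period 4).
536 mod 4 = 0, so the last digit matches 7^4 = 1.

1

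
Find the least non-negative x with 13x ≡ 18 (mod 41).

13⁻¹ ≡ 19 (mod 41) because 13·19 = 247 = 6·41 + 1.
So x ≡ 19·18 = 342 ≡ 14 (mod 41).
Check: 13·14 = 182 = 4·41 + 18.

14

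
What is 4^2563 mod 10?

The units digit of 4^n cycles with period 2: 4, 6, …
2563 mod 2 = 1, so the last digit matches 4^1 = 4.

4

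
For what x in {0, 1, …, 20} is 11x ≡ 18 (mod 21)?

15

11⁻¹ ≡ 2 (mod 21) because 11·2 = 22 = 1·21 + 1.
So x ≡ 2·18 = 36 ≡ 15 (mod 21).
Check: 11·15 = 165 = 7·21 + 18.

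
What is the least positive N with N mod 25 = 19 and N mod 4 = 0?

44

Since 4·19 ≡ 1 (mod 25), take x = 0 + 4·((19−0)·19 mod 25) = 0 + 4·11 = 44.
Check: 44 mod 25 = 19, 44 mod 4 = 0.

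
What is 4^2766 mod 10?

Powers of 4 mod 10 repeat with period 2: 4, 6.
2766 leaves remainder 0 on division by 2, so 4^2766 ends in 6.

6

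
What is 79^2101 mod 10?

9

Last digits of 9^n: 9, 1 (period 2).
2101 leaves remainder 1 on division by 2, so 79^2101 ends in 9.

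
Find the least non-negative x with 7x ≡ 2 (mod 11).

5

The inverse of 7 mod 11 is 8 (since 7·8 = 56 ≡ 1).
Multiplying both sides by 8: x ≡ 8·2 = 16 ≡ 5 (mod 11).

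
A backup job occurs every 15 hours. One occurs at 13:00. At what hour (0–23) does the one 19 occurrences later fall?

19·15 = 285.
285 = 11·24 + 21, so 285 mod 24 = 21.
(13 + 21) mod 24 = 10.

10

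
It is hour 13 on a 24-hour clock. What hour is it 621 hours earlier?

16

621 − 25·24 = 21, so 621 ≡ 21 (mod 24).
(13 − 21) mod 24 = 16.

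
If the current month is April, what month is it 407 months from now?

March

407 mod 12 = 11 (since 33·12 = 396).
April + 11 months → March.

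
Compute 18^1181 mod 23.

Successive squares of 18 mod 23: 18^1≡18, 18^2≡2, 18^4≡4, 18^8≡16, 18^16≡3, 18^32≡9, 18^64≡12, 18^128≡6, 18^256≡13, 18^512≡8, 18^1024≡18.
1181 = 1 + 4 + 8 + 16 + 128 + 1024, so 18^1181 ≡ 18·4·16·3·6·18 ≡ 4 (mod 23).

4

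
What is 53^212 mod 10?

The units digit of 53^n cycles with period 4: 3, 9, 7, 1, …
212 leaves remainder 0 on division by 4, so 53^212 ends in 1.

1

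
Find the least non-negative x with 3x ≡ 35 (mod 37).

The inverse of 3 mod 37 is 25 (since 3·25 = 75 ≡ 1).
So x ≡ 25·35 = 875 ≡ 24 (mod 37).

24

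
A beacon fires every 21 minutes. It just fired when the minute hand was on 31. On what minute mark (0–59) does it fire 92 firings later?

92·21 = 1932.
1932 mod 60 = 12 (since 32·60 = 1920).
(31 + 12) mod 60 = 43.

43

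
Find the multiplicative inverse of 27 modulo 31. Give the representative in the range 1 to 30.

27·23 = 621 = 20·31 + 1, so 27⁻¹ ≡ 23 (mod 31).

23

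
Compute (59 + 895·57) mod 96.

895·57 = 51015.
51015 mod 96 = 39 (since 531·96 = 50976).
(59 + 39) mod 96 = 2.

2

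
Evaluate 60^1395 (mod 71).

37

Successive squares of 60 mod 71: 60^1≡60, 60^2≡50, 60^4≡15, 60^8≡12, 60^16≡2, 60^32≡4, 60^64≡16, 60^128≡43, 60^256≡3, 60^512≡9, 60^1024≡10.
Since 1395 = 1 + 2 + 16 + 32 + 64 + 256 + 1024 in binary, 60^1395 ≡ 60·50·2·4·16·3·10 ≡ 37 (mod 71).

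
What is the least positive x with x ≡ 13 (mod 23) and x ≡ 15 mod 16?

x ≡ 15 (mod 16) gives x ∈ {15, 31, 47, 63, 79, 95, 111, 127, …}.
The first of these with x mod 23 = 13 is 335.

335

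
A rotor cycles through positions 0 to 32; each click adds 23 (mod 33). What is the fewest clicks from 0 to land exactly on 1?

23

33 = 1·23 + 10
23 = 2·10 + 3
10 = 3·3 + 1
3 = 3·1 + 0
Back-substituting gives 23·23 ≡ 1 (mod 33).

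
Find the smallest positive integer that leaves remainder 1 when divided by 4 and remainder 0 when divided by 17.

Since 17·1 ≡ 1 (mod 4), take x = 0 + 17·((1−0)·1 mod 4) = 0 + 17·1 = 17.
Check: 17 mod 4 = 1, 17 mod 17 = 0.

17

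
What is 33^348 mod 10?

1

Powers of 3 mod 10 repeat with period 4: 3, 9, 7, 1.
348 mod 4 = 0, so the last digit matches 3^4 = 1.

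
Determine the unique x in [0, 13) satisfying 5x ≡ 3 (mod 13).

11

The inverse of 5 mod 13 is 8 (since 5·8 = 40 ≡ 1).
So x ≡ 8·3 = 24 ≡ 11 (mod 13).
Check: 5·11 = 55 = 4·13 + 3.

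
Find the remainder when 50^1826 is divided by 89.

1

By repeated squaring mod 89: 50^1≡50, 50^2≡8, 50^4≡64, 50^8≡2, 50^16≡4, 50^32≡16, 50^64≡78, 50^128≡32, 50^256≡45, 50^512≡67, 50^1024≡39.
1826 = 2 + 32 + 256 + 512 + 1024, so 50^1826 ≡ 8·16·45·67·39 ≡ 1 (mod 89).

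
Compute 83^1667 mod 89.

62

Square-and-reduce mod 89: 83^1≡83, 83^2≡36, 83^4≡50, 83^8≡8, 83^16≡64, 83^32≡2, 83^64≡4, 83^128≡16, 83^256≡78, 83^512≡32, 83^1024≡45.
Since 1667 = 1 + 2 + 128 + 512 + 1024 in binary, 83^1667 ≡ 83·36·16·32·45 ≡ 62 (mod 89).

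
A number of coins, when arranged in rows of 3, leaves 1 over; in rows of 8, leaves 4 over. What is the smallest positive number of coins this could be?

4

Since 8·2 ≡ 1 (mod 3), take x = 4 + 8·((1−4)·2 mod 3) = 4 + 8·0 = 4.
Check: 4 mod 3 = 1, 4 mod 8 = 4.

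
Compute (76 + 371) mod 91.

83

371 = 4·91 + 7, so 371 mod 91 = 7.
(76 + 7) mod 91 = 83.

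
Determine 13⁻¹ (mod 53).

53 = 4·13 + 1
13 = 13·1 + 0
Back-substituting gives 13·49 ≡ 1 (mod 53).

49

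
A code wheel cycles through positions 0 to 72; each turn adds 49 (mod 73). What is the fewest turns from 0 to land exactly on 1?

3

73 = 1·49 + 24
49 = 2·24 + 1
24 = 24·1 + 0
Back-substituting gives 49·3 ≡ 1 (mod 73).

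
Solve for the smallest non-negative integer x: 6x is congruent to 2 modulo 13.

6⁻¹ ≡ 11 (mod 13) because 6·11 = 66 = 5·13 + 1.
So x ≡ 11·2 = 22 ≡ 9 (mod 13).

9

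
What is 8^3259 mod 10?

Last digits of 8^n: 8, 4, 2, 6 (period 4).
3259 mod 4 = 3, so the last digit matches 8^3 = 2.

2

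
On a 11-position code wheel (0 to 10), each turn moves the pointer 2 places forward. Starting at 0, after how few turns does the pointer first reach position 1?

6

The inverse of 2 mod 11 is 6 (since 2·6 = 12 ≡ 1).
So x ≡ 6·1 = 6 ≡ 6 (mod 11).
Check: 2·6 = 12 = 1·11 + 1.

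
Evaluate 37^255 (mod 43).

By repeated squaring mod 43: 37^1≡37, 37^2≡36, 37^4≡6, 37^8≡36, 37^16≡6, 37^32≡36, 37^64≡6, 37^128≡36.
255 = 1 + 2 + 4 + 8 + 16 + 32 + 64 + 128, so 37^255 ≡ 37·36·6·36·6·36·6·36 ≡ 42 (mod 43).

42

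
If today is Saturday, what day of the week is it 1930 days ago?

1930 = 275·7 + 5, so 1930 mod 7 = 5.
Saturday − 5 days → Monday.

Monday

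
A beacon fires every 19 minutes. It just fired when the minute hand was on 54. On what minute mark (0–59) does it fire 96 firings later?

18

96·19 = 1824.
1824 − 30·60 = 24, so 1824 ≡ 24 (mod 60).
(54 + 24) mod 60 = 18.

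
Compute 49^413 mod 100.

49

By repeated squaring mod 100: 49^1≡49, 49^2≡1, 49^4≡1, 49^8≡1, 49^16≡1, 49^32≡1, 49^64≡1, 49^128≡1, 49^256≡1.
413 = 1 + 4 + 8 + 16 + 128 + 256, so 49^413 ≡ 49·1·1·1·1·1 ≡ 49 (mod 100).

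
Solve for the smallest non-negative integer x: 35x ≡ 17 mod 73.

35⁻¹ ≡ 48 (mod 73) because 35·48 = 1680 = 23·73 + 1.
Multiplying both sides by 48: x ≡ 48·17 = 816 ≡ 13 (mod 73).

13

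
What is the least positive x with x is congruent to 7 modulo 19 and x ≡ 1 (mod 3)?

x ≡ 1 (mod 3) gives x ∈ {1, 4, 7}.
The first of these with x mod 19 = 7 is 7.

7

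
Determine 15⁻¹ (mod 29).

29 = 1·15 + 14
15 = 1·14 + 1
14 = 14·1 + 0
Back-substituting gives 15·2 ≡ 1 (mod 29).

2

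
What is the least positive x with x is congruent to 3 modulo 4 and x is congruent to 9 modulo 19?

47

Since 19·3 ≡ 1 (mod 4), take x = 9 + 19·((3−9)·3 mod 4) = 9 + 19·2 = 47.
Check: 47 mod 4 = 3, 47 mod 19 = 9.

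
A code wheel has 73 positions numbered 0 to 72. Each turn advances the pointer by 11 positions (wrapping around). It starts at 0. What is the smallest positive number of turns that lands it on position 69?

11⁻¹ ≡ 20 (mod 73) because 11·20 = 220 = 3·73 + 1.
So x ≡ 20·69 = 1380 ≡ 66 (mod 73).
Check: 11·66 = 726 = 9·73 + 69.

66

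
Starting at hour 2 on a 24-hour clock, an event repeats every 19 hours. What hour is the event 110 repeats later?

4

110·19 = 2090.
2090 − 87·24 = 2, so 2090 ≡ 2 (mod 24).
(2 + 2) mod 24 = 4.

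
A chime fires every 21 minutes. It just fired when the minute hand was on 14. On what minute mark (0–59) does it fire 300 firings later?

14

300·21 = 6300.
6300 − 105·60 = 0, so 6300 ≡ 0 (mod 60).
(14 + 0) mod 60 = 14.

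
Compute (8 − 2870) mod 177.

147

Dividing 2870 by 177 gives quotient 16 and remainder 38.
(8 − 38) mod 177 = 147.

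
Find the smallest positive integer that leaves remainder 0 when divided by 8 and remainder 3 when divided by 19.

136

Since 19·3 ≡ 1 (mod 8), take x = 3 + 19·((0−3)·3 mod 8) = 3 + 19·7 = 136.
Check: 136 mod 8 = 0, 136 mod 19 = 3.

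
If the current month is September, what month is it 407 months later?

August

407 − 33·12 = 11, so 407 ≡ 11 (mod 12).
September + 11 months → August.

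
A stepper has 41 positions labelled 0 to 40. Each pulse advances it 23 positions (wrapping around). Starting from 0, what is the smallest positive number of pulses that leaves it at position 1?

41 = 1·23 + 18
23 = 1·18 + 5
18 = 3·5 + 3
5 = 1·3 + 2
3 = 1·2 + 1
2 = 2·1 + 0
Back-substituting gives 23·25 ≡ 1 (mod 41).

25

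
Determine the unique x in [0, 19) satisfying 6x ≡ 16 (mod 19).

The inverse of 6 mod 19 is 16 (since 6·16 = 96 ≡ 1).
Multiplying both sides by 16: x ≡ 16·16 = 256 ≡ 9 (mod 19).
Check: 6·9 = 54 = 2·19 + 16.

9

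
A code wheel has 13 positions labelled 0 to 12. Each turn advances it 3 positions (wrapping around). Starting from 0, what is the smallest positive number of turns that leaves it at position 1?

13 = 4·3 + 1
3 = 3·1 + 0
Back-substituting gives 3·9 ≡ 1 (mod 13).

9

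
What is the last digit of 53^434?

The units digit of 53^n cycles with period 4: 3, 9, 7, 1, …
434 mod 4 = 2, so the last digit matches 3^2 = 9.

9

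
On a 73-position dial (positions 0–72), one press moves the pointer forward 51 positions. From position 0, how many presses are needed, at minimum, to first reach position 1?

63

51·63 = 3213 = 44·73 + 1, so 51⁻¹ ≡ 63 (mod 73).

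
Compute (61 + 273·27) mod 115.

273·27 = 7371.
7371 − 64·115 = 11, so 7371 ≡ 11 (mod 115).
(61 + 11) mod 115 = 72.

72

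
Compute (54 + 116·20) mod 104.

116·20 = 2320.
Dividing 2320 by 104 gives quotient 22 and remainder 32.
(54 + 32) mod 104 = 86.

86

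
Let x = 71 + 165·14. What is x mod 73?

45

165·14 = 2310.
Dividing 2310 by 73 gives quotient 31 and remainder 47.
(71 + 47) mod 73 = 45.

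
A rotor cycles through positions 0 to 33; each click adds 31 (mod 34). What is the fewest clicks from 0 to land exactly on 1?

11

34 = 1·31 + 3
31 = 10·3 + 1
3 = 3·1 + 0
Back-substituting gives 31·11 ≡ 1 (mod 34).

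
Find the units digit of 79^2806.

The units digit of 79^n cycles with period 2: 9, 1, …
2806 mod 2 = 0, so the last digit matches 9^2 = 1.

1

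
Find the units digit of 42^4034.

Last digits of 2^n: 2, 4, 8, 6 (period 4).
4034 leaves remainder 2 on division by 4, so 42^4034 ends in 4.

4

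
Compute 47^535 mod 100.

By repeated squaring mod 100: 47^1≡47, 47^2≡9, 47^4≡81, 47^8≡61, 47^16≡21, 47^32≡41, 47^64≡81, 47^128≡61, 47^256≡21, 47^512≡41.
535 = 1 + 2 + 4 + 16 + 512, so 47^535 ≡ 47·9·81·21·41 ≡ 43 (mod 100).

43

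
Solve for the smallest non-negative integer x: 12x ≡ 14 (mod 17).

The inverse of 12 mod 17 is 10 (since 12·10 = 120 ≡ 1).
Multiplying both sides by 10: x ≡ 10·14 = 140 ≡ 4 (mod 17).

4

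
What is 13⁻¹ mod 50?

13·27 = 351 = 7·50 + 1, so 13⁻¹ ≡ 27 (mod 50).

27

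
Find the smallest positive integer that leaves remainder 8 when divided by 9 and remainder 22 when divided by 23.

Since 23·2 ≡ 1 (mod 9), take x = 22 + 23·((8−22)·2 mod 9) = 22 + 23·8 = 206.
Check: 206 mod 9 = 8, 206 mod 23 = 22.

206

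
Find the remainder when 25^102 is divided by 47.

3

By repeated squaring mod 47: 25^1≡25, 25^2≡14, 25^4≡8, 25^8≡17, 25^16≡7, 25^32≡2, 25^64≡4.
Since 102 = 2 + 4 + 32 + 64 in binary, 25^102 ≡ 14·8·2·4 ≡ 3 (mod 47).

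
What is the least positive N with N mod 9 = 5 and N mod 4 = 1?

5

x ≡ 1 (mod 4) gives x ∈ {1, 5}.
The first of these with x mod 9 = 5 is 5.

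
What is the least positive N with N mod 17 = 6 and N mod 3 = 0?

6

Since 3·6 ≡ 1 (mod 17), take x = 0 + 3·((6−0)·6 mod 17) = 0 + 3·2 = 6.
Check: 6 mod 17 = 6, 6 mod 3 = 0.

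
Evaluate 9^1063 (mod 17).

Square-and-reduce mod 17: 9^1≡9, 9^2≡13, 9^4≡16, 9^8≡1, 9^16≡1, 9^32≡1, 9^64≡1, 9^128≡1, 9^256≡1, 9^512≡1, 9^1024≡1.
Since 1063 = 1 + 2 + 4 + 32 + 1024 in binary, 9^1063 ≡ 9·13·16·1·1 ≡ 2 (mod 17).

2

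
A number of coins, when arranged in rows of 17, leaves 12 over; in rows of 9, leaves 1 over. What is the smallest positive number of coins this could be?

x ≡ 1 (mod 9) gives x ∈ {1, 10, 19, 28, 37, 46}.
The first of these with x mod 17 = 12 is 46.

46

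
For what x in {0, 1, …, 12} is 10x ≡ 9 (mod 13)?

10⁻¹ ≡ 4 (mod 13) because 10·4 = 40 = 3·13 + 1.
So x ≡ 4·9 = 36 ≡ 10 (mod 13).

10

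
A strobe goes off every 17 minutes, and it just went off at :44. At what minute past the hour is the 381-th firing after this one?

41

381·17 = 6477.
6477 mod 60 = 57 (since 107·60 = 6420).
(44 + 57) mod 60 = 41.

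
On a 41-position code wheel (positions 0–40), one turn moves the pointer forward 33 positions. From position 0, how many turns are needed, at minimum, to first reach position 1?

41 = 1·33 + 8
33 = 4·8 + 1
8 = 8·1 + 0
Back-substituting gives 33·5 ≡ 1 (mod 41).

5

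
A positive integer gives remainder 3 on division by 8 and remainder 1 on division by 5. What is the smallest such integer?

Since 5·5 ≡ 1 (mod 8), take x = 1 + 5·((3−1)·5 mod 8) = 1 + 5·2 = 11.
Check: 11 mod 8 = 3, 11 mod 5 = 1.

11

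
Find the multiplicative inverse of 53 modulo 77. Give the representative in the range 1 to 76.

16

77 = 1·53 + 24
53 = 2·24 + 5
24 = 4·5 + 4
5 = 1·4 + 1
4 = 4·1 + 0
Back-substituting gives 53·16 ≡ 1 (mod 77).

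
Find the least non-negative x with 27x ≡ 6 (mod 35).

The inverse of 27 mod 35 is 13 (since 27·13 = 351 ≡ 1).
Multiplying both sides by 13: x ≡ 13·6 = 78 ≡ 8 (mod 35).

8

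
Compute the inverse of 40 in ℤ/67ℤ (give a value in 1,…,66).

62

67 = 1·40 + 27
40 = 1·27 + 13
27 = 2·13 + 1
13 = 13·1 + 0
Back-substituting gives 40·62 ≡ 1 (mod 67).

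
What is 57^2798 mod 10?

Last digits of 7^n: 7, 9, 3, 1 (period 4).
2798 mod 4 = 2, so the last digit matches 7^2 = 9.

9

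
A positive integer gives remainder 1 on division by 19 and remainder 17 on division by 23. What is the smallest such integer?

Since 23·5 ≡ 1 (mod 19), take x = 17 + 23·((1−17)·5 mod 19) = 17 + 23·15 = 362.
Check: 362 mod 19 = 1, 362 mod 23 = 17.

362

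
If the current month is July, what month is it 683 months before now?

Dividing 683 by 12 gives quotient 56 and remainder 11.
July − 11 months → August.

August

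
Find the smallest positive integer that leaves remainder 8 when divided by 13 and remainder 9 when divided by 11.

86

x ≡ 9 (mod 11) gives x ∈ {9, 20, 31, 42, 53, 64, 75, 86}.
The first of these with x mod 13 = 8 is 86.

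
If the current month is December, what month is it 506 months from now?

February

Dividing 506 by 12 gives quotient 42 and remainder 2.
December + 2 months → February.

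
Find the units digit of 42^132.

6

The units digit of 42^n cycles with period 4: 2, 4, 8, 6, …
132 leaves remainder 0 on division by 4, so 42^132 ends in 6.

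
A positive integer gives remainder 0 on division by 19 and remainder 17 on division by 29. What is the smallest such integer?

133

Since 29·2 ≡ 1 (mod 19), take x = 17 + 29·((0−17)·2 mod 19) = 17 + 29·4 = 133.
Check: 133 mod 19 = 0, 133 mod 29 = 17.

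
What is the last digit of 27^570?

The units digit of 27^n cycles with period 4: 7, 9, 3, 1, …
570 leaves remainder 2 on division by 4, so 27^570 ends in 9.

9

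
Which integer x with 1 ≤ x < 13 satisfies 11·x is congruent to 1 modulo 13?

13 = 1·11 + 2
11 = 5·2 + 1
2 = 2·1 + 0
Back-substituting gives 11·6 ≡ 1 (mod 13).

6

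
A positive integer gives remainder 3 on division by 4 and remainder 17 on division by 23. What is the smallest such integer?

x ≡ 3 (mod 4) gives x ∈ {3, 7, 11, 15, 19, 23, 27, 31, …}.
The first of these with x mod 23 = 17 is 63.

63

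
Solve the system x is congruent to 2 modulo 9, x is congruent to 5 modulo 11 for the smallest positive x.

x ≡ 2 (mod 9) gives x ∈ {2, 11, 20, 29, 38}.
The first of these with x mod 11 = 5 is 38.

38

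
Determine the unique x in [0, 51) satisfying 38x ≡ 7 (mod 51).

The inverse of 38 mod 51 is 47 (since 38·47 = 1786 ≡ 1).
Multiplying both sides by 47: x ≡ 47·7 = 329 ≡ 23 (mod 51).

23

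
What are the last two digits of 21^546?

21

Successive squares of 21 mod 100: 21^1≡21, 21^2≡41, 21^4≡81, 21^8≡61, 21^16≡21, 21^32≡41, 21^64≡81, 21^128≡61, 21^256≡21, 21^512≡41.
Since 546 = 2 + 32 + 512 in binary, 21^546 ≡ 41·41·41 ≡ 21 (mod 100).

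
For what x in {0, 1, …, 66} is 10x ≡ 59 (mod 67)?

The inverse of 10 mod 67 is 47 (since 10·47 = 470 ≡ 1).
Multiplying both sides by 47: x ≡ 47·59 = 2773 ≡ 26 (mod 67).
Check: 10·26 = 260 = 3·67 + 59.

26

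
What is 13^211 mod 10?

Last digits of 3^n: 3, 9, 7, 1 (period 4).
211 leaves remainder 3 on division by 4, so 13^211 ends in 7.

7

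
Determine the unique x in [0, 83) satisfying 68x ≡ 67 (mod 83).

The inverse of 68 mod 83 is 11 (since 68·11 = 748 ≡ 1).
Multiplying both sides by 11: x ≡ 11·67 = 737 ≡ 73 (mod 83).

73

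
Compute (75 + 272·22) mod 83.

0

272·22 = 5984.
Dividing 5984 by 83 gives quotient 72 and remainder 8.
(75 + 8) mod 83 = 0.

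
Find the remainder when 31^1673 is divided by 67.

28

Successive squares of 31 mod 67: 31^1≡31, 31^2≡23, 31^4≡60, 31^8≡49, 31^16≡56, 31^32≡54, 31^64≡35, 31^128≡19, 31^256≡26, 31^512≡6, 31^1024≡36.
1673 = 1 + 8 + 128 + 512 + 1024, so 31^1673 ≡ 31·49·19·6·36 ≡ 28 (mod 67).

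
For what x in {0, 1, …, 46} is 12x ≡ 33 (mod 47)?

38

12⁻¹ ≡ 4 (mod 47) because 12·4 = 48 = 1·47 + 1.
Multiplying both sides by 4: x ≡ 4·33 = 132 ≡ 38 (mod 47).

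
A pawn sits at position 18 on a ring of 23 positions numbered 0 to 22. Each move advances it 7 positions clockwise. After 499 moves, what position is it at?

499·7 = 3493.
3493 = 151·23 + 20, so 3493 mod 23 = 20.
(18 + 20) mod 23 = 15.

15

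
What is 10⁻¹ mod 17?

12

10·12 = 120 = 7·17 + 1, so 10⁻¹ ≡ 12 (mod 17).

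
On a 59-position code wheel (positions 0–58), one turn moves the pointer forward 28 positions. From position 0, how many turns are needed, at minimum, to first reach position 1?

59 = 2·28 + 3
28 = 9·3 + 1
3 = 3·1 + 0
Back-substituting gives 28·19 ≡ 1 (mod 59).

19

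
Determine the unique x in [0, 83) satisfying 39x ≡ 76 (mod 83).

The inverse of 39 mod 83 is 66 (since 39·66 = 2574 ≡ 1).
So x ≡ 66·76 = 5016 ≡ 36 (mod 83).
Check: 39·36 = 1404 = 16·83 + 76.

36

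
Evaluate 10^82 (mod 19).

9

By repeated squaring mod 19: 10^1≡10, 10^2≡5, 10^4≡6, 10^8≡17, 10^16≡4, 10^32≡16, 10^64≡9.
82 = 2 + 16 + 64, so 10^82 ≡ 5·4·9 ≡ 9 (mod 19).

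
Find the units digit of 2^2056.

6

Powers of 2 mod 10 repeat with period 4: 2, 4, 8, 6.
2056 mod 4 = 0, so the last digit matches 2^4 = 6.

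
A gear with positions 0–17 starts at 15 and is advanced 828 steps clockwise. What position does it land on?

828 = 46·18 + 0, so 828 mod 18 = 0.
(15 + 0) mod 18 = 15.

15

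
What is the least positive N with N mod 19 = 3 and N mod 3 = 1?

22

x ≡ 1 (mod 3) gives x ∈ {1, 4, 7, 10, 13, 16, 19, 22}.
The first of these with x mod 19 = 3 is 22.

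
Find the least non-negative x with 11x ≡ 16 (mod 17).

The inverse of 11 mod 17 is 14 (since 11·14 = 154 ≡ 1).
So x ≡ 14·16 = 224 ≡ 3 (mod 17).

3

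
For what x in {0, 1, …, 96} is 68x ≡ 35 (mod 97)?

The inverse of 68 mod 97 is 10 (since 68·10 = 680 ≡ 1).
So x ≡ 10·35 = 350 ≡ 59 (mod 97).
Check: 68·59 = 4012 = 41·97 + 35.

59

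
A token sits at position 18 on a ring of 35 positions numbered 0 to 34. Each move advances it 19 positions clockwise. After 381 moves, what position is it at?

12

381·19 = 7239.
Dividing 7239 by 35 gives quotient 206 and remainder 29.
(18 + 29) mod 35 = 12.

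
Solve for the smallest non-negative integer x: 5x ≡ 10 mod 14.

2

5⁻¹ ≡ 3 (mod 14) because 5·3 = 15 = 1·14 + 1.
Multiplying both sides by 3: x ≡ 3·10 = 30 ≡ 2 (mod 14).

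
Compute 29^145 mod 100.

49

Successive squares of 29 mod 100: 29^1≡29, 29^2≡41, 29^4≡81, 29^8≡61, 29^16≡21, 29^32≡41, 29^64≡81, 29^128≡61.
Since 145 = 1 + 16 + 128 in binary, 29^145 ≡ 29·21·61 ≡ 49 (mod 100).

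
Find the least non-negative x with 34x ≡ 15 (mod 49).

34⁻¹ ≡ 13 (mod 49) because 34·13 = 442 = 9·49 + 1.
So x ≡ 13·15 = 195 ≡ 48 (mod 49).
Check: 34·48 = 1632 = 33·49 + 15.

48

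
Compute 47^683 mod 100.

By repeated squaring mod 100: 47^1≡47, 47^2≡9, 47^4≡81, 47^8≡61, 47^16≡21, 47^32≡41, 47^64≡81, 47^128≡61, 47^256≡21, 47^512≡41.
Since 683 = 1 + 2 + 8 + 32 + 128 + 512 in binary, 47^683 ≡ 47·9·61·41·61·41 ≡ 23 (mod 100).

23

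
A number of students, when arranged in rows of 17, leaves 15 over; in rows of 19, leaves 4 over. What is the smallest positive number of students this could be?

270

x ≡ 15 (mod 17) gives x ∈ {15, 32, 49, 66, 83, 100, 117, 134, …}.
The first of these with x mod 19 = 4 is 270.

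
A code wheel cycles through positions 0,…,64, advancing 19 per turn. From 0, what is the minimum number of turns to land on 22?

19⁻¹ ≡ 24 (mod 65) because 19·24 = 456 = 7·65 + 1.
So x ≡ 24·22 = 528 ≡ 8 (mod 65).

8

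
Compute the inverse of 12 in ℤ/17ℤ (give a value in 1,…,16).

10

17 = 1·12 + 5
12 = 2·5 + 2
5 = 2·2 + 1
2 = 2·1 + 0
Back-substituting gives 12·10 ≡ 1 (mod 17).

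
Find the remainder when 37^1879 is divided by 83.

11

Successive squares of 37 mod 83: 37^1≡37, 37^2≡41, 37^4≡21, 37^8≡26, 37^16≡12, 37^32≡61, 37^64≡69, 37^128≡30, 37^256≡70, 37^512≡3, 37^1024≡9.
1879 = 1 + 2 + 4 + 16 + 64 + 256 + 512 + 1024, so 37^1879 ≡ 37·41·21·12·69·70·3·9 ≡ 11 (mod 83).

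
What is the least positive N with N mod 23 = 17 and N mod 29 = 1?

523

x ≡ 17 (mod 23) gives x ∈ {17, 40, 63, 86, 109, 132, 155, 178, …}.
The first of these with x mod 29 = 1 is 523.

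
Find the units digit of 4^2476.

The units digit of 4^n cycles with period 2: 4, 6, …
2476 leaves remainder 0 on division by 2, so 4^2476 ends in 6.

6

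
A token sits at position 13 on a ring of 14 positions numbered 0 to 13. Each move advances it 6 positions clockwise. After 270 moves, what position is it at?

270·6 = 1620.
1620 mod 14 = 10 (since 115·14 = 1610).
(13 + 10) mod 14 = 9.

9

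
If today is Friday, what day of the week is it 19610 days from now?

19610 − 2801·7 = 3, so 19610 ≡ 3 (mod 7).
Friday + 3 days → Monday.

Monday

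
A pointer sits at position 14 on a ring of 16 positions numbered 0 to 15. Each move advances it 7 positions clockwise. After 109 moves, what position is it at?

9

109·7 = 763.
763 mod 16 = 11 (since 47·16 = 752).
(14 + 11) mod 16 = 9.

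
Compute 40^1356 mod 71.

By repeated squaring mod 71: 40^1≡40, 40^2≡38, 40^4≡24, 40^8≡8, 40^16≡64, 40^32≡49, 40^64≡58, 40^128≡27, 40^256≡19, 40^512≡6, 40^1024≡36.
1356 = 4 + 8 + 64 + 256 + 1024, so 40^1356 ≡ 24·8·58·19·36 ≡ 2 (mod 71).

2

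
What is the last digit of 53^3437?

3

Powers of 3 mod 10 repeat with period 4: 3, 9, 7, 1.
3437 leaves remainder 1 on division by 4, so 53^3437 ends in 3.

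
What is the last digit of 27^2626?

9

Last digits of 7^n: 7, 9, 3, 1 (period 4).
2626 leaves remainder 2 on division by 4, so 27^2626 ends in 9.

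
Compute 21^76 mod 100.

Square-and-reduce mod 100: 21^1≡21, 21^2≡41, 21^4≡81, 21^8≡61, 21^16≡21, 21^32≡41, 21^64≡81.
76 = 4 + 8 + 64, so 21^76 ≡ 81·61·81 ≡ 21 (mod 100).

21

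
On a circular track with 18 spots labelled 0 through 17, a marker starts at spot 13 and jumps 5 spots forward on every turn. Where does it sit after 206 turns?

206·5 = 1030.
Dividing 1030 by 18 gives quotient 57 and remainder 4.
(13 + 4) mod 18 = 17.

17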